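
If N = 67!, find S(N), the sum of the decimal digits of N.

369

67! = 36471110918188685288249859096605464427167635314049524593701628500267962436943872000000000000000
Sum of its 95 digits: 369.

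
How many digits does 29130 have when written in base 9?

5

29130 in base 9 is 43856, which has 5 digits.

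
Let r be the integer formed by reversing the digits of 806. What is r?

Reversing 806 gives 608.

608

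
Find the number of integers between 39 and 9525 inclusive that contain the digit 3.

The integers in [39, 9525] that contain the digit 3: 39, 43, 53, 63, 73, 83, …, 9513, 9523.
3335 qualify.

3335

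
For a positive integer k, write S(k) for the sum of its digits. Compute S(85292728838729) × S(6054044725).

S(85292728838729) = 8+5+2+9+2+7+2+8+8+3+8+7+2+9 = 80.
S(6054044725) = 6+0+5+4+0+4+4+7+2+5 = 37.
80 · 37 = 2960.

2960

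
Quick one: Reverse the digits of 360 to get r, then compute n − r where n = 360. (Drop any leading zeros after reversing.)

Reverse of 360 is 63.
360 − 63 = 297

297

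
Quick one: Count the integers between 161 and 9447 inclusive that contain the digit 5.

3215

The integers in [161, 9447] that contain the digit 5: 165, 175, 185, 195, 205, 215, …, 9435, 9445.
3215 qualify.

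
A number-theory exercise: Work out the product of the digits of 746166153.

7×4×6×1×6×6×1×5×3 = 90720

90720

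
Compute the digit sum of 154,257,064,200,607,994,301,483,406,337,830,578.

1+5+4+2+5+7+0+6+4+2+0+0+6+0+7+9+9+4+3+0+1+4+8+3+4+0+6+3+3+7+8+3+0+5+7+8 = 144

144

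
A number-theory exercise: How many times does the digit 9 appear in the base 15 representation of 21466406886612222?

1

21466406886612222 in base 15 is B06B078C1CC79C.
The digit 9 appears 1 time.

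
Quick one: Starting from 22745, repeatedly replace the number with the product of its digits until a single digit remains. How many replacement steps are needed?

22745 → 560 → 0 (2 steps)

2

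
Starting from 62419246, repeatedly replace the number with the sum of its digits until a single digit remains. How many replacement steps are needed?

62419246 → 34 → 7 (2 steps)

2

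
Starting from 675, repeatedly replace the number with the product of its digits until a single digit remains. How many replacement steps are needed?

675 → 210 → 0 (2 steps)

2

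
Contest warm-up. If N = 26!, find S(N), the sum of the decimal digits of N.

26! = 403291461126605635584000000
Sum of its 27 digits: 81.

81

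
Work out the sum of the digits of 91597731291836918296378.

124

9+1+5+9+7+7+3+1+2+9+1+8+3+6+9+1+8+2+9+6+3+7+8 = 124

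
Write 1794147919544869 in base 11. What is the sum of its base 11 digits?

1794147919544869 in base 11 is 47A741950274919.
Digit sum: 4+7+10+7+4+1+9+5+0+2+7+4+9+1+9 = 79.

79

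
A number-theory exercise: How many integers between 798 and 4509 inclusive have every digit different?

1888

The integers in [798, 4509] that have every digit different: 798, 801, 802, 803, 804, 805, …, 4508, 4509.
1888 qualify.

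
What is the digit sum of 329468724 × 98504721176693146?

108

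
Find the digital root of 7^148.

7

The digital root of n equals n mod 9 (or 9 when 9 | n), so we need 7^148 mod 9.
7^148 ≡ 7 (mod 9), so the digital root is 7.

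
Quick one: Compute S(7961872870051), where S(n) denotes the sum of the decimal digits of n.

7+9+6+1+8+7+2+8+7+0+0+5+1 = 61

61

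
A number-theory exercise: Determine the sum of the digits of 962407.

28

9+6+2+4+0+7 = 28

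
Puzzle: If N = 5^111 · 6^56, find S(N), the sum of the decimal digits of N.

5^111 · 6^56 = 14525814801751317151643259101279070932832837570458650588989257812500000000000000000000000000000000000000000000000000000000
Sum of its 122 digits: 288.

288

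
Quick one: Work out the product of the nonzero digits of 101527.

70

1×1×5×2×7 = 70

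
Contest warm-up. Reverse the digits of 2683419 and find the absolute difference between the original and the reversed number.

6460443

Reverse of 2683419 is 9143862.
|2683419 − 9143862| = 6460443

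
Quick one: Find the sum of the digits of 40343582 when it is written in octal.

27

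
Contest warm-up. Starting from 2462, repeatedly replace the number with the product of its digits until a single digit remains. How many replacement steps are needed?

4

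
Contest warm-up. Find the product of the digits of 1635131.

270

1×6×3×5×1×3×1 = 270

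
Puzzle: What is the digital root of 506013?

6

5+0+6+0+1+3 = 15
1+5 = 6
(Equivalently, 506013 mod 9 = 6.)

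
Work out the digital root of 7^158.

4

The digital root of n equals n mod 9 (or 9 when 9 | n), so we need 7^158 mod 9.
7^158 ≡ 4 (mod 9), so the digital root is 4.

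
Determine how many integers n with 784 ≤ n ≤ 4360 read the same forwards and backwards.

The integers in [784, 4360] that read the same forwards and backwards: 787, 797, 808, 818, 828, 838, …, 4224, 4334.
56 qualify.

56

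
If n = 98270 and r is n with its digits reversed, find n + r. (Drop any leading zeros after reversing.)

105559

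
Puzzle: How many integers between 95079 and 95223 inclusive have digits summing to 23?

The integers in [95079, 95223] that have digits summing to 23: 95081, 95090, 95108, 95117, 95126, 95135, …, 95207, 95216.
13 qualify.

13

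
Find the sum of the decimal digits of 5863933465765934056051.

5+8+6+3+9+3+3+4+6+5+7+6+5+9+3+4+0+5+6+0+5+1 = 103

103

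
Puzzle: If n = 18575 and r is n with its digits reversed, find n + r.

76156

Reverse of 18575 is 57581.
18575 + 57581 = 76156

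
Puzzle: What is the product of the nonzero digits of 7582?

560

7×5×8×2 = 560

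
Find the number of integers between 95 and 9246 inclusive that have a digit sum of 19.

621

The integers in [95, 9246] that have a digit sum of 19: 199, 289, 298, 379, 388, 397, …, 9235, 9244.
621 qualify.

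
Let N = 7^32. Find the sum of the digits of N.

103

7^32 = 1104427674243920646305299201
Sum of its 28 digits: 103.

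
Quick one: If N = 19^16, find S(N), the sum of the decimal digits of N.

91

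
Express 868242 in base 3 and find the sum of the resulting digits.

8

868242 in base 3 is 1122010000010.
Digit sum: 1+1+2+2+0+1+0+0+0+0+0+1+0 = 8.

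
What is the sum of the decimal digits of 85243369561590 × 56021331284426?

85243369561590 × 56021331284426 = 4775447046010588907214797340
Sum of its 28 digits: 123.

123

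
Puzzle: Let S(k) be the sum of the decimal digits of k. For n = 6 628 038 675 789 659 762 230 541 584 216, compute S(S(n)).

First digit sum: 151.
1+5+1 = 7.

7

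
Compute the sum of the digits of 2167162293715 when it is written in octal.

55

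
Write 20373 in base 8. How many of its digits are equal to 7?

1

20373 in base 8 is 47625.
The digit 7 appears 1 time.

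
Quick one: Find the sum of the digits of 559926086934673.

5+5+9+9+2+6+0+8+6+9+3+4+6+7+3 = 82

82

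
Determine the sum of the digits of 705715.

7+0+5+7+1+5 = 25

25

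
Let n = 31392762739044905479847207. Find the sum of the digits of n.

122

3+1+3+9+2+7+6+2+7+3+9+0+4+4+9+0+5+4+7+9+8+4+7+2+0+7 = 122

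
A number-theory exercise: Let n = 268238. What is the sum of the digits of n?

29

2+6+8+2+3+8 = 29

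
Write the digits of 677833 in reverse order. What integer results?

338776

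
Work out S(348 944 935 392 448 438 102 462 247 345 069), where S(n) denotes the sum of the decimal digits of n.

149

3+4+8+9+4+4+9+3+5+3+9+2+4+4+8+4+3+8+1+0+2+4+6+2+2+4+7+3+4+5+0+6+9 = 149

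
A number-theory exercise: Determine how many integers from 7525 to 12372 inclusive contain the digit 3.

1306

The integers in [7525, 12372] that contain the digit 3: 7530, 7531, 7532, 7533, 7534, 7535, …, 12371, 12372.
1306 qualify.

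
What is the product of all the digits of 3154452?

2400

3×1×5×4×4×5×2 = 2400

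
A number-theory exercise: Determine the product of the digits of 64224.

6×4×2×2×4 = 384

384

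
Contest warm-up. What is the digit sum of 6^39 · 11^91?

486

6^39 · 11^91 = 130206634705830976160071912715714182546916048442285137612085039814018510256145839836235786721012630101352392053410895239315456
Sum of its 126 digits: 486.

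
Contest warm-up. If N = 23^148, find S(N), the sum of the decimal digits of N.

23^148 = 3433363063188037676902451955415920785842383254284164565425177675733080186115725738541770838995236106846429886765074542405043737475266864854312848690813028441065586077815145794675110286680657677615883681
Sum of its 202 digits: 931.

931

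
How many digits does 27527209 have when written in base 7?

27527209 in base 7 is 452656153, which has 9 digits.

9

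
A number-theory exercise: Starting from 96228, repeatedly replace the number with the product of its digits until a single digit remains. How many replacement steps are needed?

96228 → 1728 → 112 → 2 (3 steps)

3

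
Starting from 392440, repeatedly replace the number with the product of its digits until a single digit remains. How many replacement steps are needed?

1

392440 → 0 (1 step)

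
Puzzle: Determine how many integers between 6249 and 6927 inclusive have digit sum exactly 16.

39

The integers in [6249, 6927] that have digit sum exactly 16: 6253, 6262, 6271, 6280, 6307, 6316, …, 6901, 6910.
39 qualify.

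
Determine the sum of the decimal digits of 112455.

18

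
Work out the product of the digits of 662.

6×6×2 = 72

72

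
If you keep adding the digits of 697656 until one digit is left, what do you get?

6+9+7+6+5+6 = 39
3+9 = 12
1+2 = 3
(Equivalently, 697656 mod 9 = 3.)

3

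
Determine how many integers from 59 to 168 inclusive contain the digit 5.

21

The integers in [59, 168] that contain the digit 5: 59, 65, 75, 85, 95, 105, …, 159, 165.
21 qualify.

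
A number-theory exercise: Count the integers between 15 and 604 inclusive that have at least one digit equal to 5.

194

The integers in [15, 604] that have at least one digit equal to 5: 15, 25, 35, 45, 50, 51, …, 598, 599.
194 qualify.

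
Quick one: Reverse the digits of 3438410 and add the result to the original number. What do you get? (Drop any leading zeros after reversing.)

3586753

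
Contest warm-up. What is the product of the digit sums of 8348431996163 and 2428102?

S(8348431996163) = 8+3+4+8+4+3+1+9+9+6+1+6+3 = 65.
S(2428102) = 2+4+2+8+1+0+2 = 19.
65 · 19 = 1235.

1235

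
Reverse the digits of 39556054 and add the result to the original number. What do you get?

84621647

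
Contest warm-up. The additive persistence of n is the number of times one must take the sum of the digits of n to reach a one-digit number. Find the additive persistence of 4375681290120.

3

4375681290120 → 48 → 12 → 3 (3 steps)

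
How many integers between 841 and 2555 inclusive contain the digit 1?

1216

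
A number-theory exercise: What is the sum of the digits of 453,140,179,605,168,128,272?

4+5+3+1+4+0+1+7+9+6+0+5+1+6+8+1+2+8+2+7+2 = 82

82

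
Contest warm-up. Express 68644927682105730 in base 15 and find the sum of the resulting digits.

60

68644927682105730 in base 15 is 25410C179075070.
Digit sum: 2+5+4+1+0+12+1+7+9+0+7+5+0+7+0 = 60.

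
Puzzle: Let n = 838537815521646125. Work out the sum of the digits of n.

8+3+8+5+3+7+8+1+5+5+2+1+6+4+6+1+2+5 = 80

80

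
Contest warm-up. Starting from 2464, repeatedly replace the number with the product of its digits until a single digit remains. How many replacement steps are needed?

2464 → 192 → 18 → 8 (3 steps)

3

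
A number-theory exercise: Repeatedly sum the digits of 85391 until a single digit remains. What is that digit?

8+5+3+9+1 = 26
2+6 = 8
(Equivalently, 85391 mod 9 = 8.)

8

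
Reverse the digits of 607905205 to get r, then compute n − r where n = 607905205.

Reverse of 607905205 is 502509706.
607905205 − 502509706 = 105395499

105395499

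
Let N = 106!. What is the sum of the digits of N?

106! = 114628056373470835453434738414834942870388487424139673389282723476762012382449946252660360871841673476016298287096435143747350528228224302506311680000000000000000000000000
Sum of its 171 digits: 639.

639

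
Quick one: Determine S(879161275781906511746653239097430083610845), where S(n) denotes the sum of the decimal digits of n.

187

8+7+9+1+6+1+2+7+5+7+8+1+9+0+6+5+1+1+7+4+6+6+5+3+2+3+9+0+9+7+4+3+0+0+8+3+6+1+0+8+4+5 = 187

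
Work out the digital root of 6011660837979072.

9

6+0+1+1+6+6+0+8+3+7+9+7+9+0+7+2 = 72
7+2 = 9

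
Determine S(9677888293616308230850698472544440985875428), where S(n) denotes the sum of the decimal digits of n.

9+6+7+7+8+8+8+2+9+3+6+1+6+3+0+8+2+3+0+8+5+0+6+9+8+4+7+2+5+4+4+4+4+0+9+8+5+8+7+5+4+2+8 = 222

222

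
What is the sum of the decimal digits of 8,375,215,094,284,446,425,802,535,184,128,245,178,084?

8+3+7+5+2+1+5+0+9+4+2+8+4+4+4+6+4+2+5+8+0+2+5+3+5+1+8+4+1+2+8+2+4+5+1+7+8+0+8+4 = 169

169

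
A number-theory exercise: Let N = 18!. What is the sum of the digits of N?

54

18! = 6402373705728000
Sum of its 16 digits: 54.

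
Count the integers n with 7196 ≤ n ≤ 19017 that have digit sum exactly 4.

20

The integers in [7196, 19017] that have digit sum exactly 4: 10003, 10012, 10021, 10030, 10102, 10111, …, 12100, 13000.
20 qualify.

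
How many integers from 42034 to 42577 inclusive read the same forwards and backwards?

The integers in [42034, 42577] that read the same forwards and backwards: 42124, 42224, 42324, 42424, 42524.
5 qualify.

5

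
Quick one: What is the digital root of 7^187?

The digital root of n equals n mod 9 (or 9 when 9 | n), so we need 7^187 mod 9.
7^187 ≡ 7 (mod 9), so the digital root is 7.

7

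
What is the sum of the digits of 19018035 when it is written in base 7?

19018035 in base 7 is 320436111.
Digit sum: 3+2+0+4+3+6+1+1+1 = 21.

21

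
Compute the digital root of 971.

8

9+7+1 = 17
1+7 = 8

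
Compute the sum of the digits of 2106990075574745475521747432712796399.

175

2+1+0+6+9+9+0+0+7+5+5+7+4+7+4+5+4+7+5+5+2+1+7+4+7+4+3+2+7+1+2+7+9+6+3+9+9 = 175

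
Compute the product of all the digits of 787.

7×8×7 = 392

392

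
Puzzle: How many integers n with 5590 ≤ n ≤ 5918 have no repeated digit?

182

The integers in [5590, 5918] that have no repeated digit: 5601, 5602, 5603, 5604, 5607, 5608, …, 5917, 5918.
182 qualify.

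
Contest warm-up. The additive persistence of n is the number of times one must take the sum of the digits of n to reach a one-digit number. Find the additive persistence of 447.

2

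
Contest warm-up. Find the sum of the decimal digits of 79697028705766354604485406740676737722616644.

213

7+9+6+9+7+0+2+8+7+0+5+7+6+6+3+5+4+6+0+4+4+8+5+4+0+6+7+4+0+6+7+6+7+3+7+7+2+2+6+1+6+6+4+4 = 213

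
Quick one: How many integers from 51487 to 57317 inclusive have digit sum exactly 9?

The integers in [51487, 57317] that have digit sum exactly 9: 52002, 52011, 52020, 52101, 52110, 52200, 53001, 53010, 53100, 54000.
10 qualify.

10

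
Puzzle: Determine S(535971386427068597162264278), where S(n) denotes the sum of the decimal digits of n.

133

5+3+5+9+7+1+3+8+6+4+2+7+0+6+8+5+9+7+1+6+2+2+6+4+2+7+8 = 133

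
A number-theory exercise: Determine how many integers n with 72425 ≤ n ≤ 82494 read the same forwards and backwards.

The integers in [72425, 82494] that read the same forwards and backwards: 72427, 72527, 72627, 72727, 72827, 72927, …, 82328, 82428.
101 qualify.

101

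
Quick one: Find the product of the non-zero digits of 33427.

3×3×4×2×7 = 504

504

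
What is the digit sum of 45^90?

711

45^90 = 61535571698481394680782546989675523359735996147116133969117157492946224681187799562630515560177947866388908394752466080035446793772280216217041015625
Sum of its 149 digits: 711.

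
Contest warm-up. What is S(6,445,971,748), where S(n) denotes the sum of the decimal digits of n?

55

6+4+4+5+9+7+1+7+4+8 = 55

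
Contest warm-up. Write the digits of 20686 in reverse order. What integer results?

Reversing 20686 gives 68602.

68602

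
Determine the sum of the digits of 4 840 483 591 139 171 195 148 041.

101

4+8+4+0+4+8+3+5+9+1+1+3+9+1+7+1+1+9+5+1+4+8+0+4+1 = 101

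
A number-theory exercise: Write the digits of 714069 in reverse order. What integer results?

960417

Reversing 714069 gives 960417.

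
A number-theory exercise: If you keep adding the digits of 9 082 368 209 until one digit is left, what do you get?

9+0+8+2+3+6+8+2+0+9 = 47
4+7 = 11
1+1 = 2

2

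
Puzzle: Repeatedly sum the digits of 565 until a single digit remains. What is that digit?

5+6+5 = 16
1+6 = 7

7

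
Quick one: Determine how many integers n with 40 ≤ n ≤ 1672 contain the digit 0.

389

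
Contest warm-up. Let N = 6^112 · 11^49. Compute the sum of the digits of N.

6^112 · 11^49 = 1517684908825306273650430075276708160973295419711067137553032929497697118400575901934300919474364743353781982206363842636138932384171032576
Sum of its 139 digits: 603.

603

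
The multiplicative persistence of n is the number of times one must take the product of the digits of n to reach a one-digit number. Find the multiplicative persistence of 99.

2

99 → 81 → 8 (2 steps)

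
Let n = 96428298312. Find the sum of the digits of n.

9+6+4+2+8+2+9+8+3+1+2 = 54

54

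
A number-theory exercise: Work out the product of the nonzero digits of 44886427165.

4×4×8×8×6×4×2×7×1×6×5 = 10321920

10321920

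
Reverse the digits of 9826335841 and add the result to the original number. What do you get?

Reverse of 9826335841 is 1485336289.
9826335841 + 1485336289 = 11311672130

11311672130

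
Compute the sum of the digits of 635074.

25

6+3+5+0+7+4 = 25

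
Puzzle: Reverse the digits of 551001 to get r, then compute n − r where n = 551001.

Reverse of 551001 is 100155.
551001 − 100155 = 450846

450846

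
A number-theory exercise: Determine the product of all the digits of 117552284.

22400

1×1×7×5×5×2×2×8×4 = 22400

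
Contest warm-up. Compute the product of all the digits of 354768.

3×5×4×7×6×8 = 20160

20160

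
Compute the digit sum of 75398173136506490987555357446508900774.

7+5+3+9+8+1+7+3+1+3+6+5+0+6+4+9+0+9+8+7+5+5+5+3+5+7+4+4+6+5+0+8+9+0+0+7+7+4 = 185

185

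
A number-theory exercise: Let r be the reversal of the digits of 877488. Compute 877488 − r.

-7290

Reverse of 877488 is 884778.
877488 − 884778 = -7290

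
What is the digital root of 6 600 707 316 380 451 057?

6

6+6+0+0+7+0+7+3+1+6+3+8+0+4+5+1+0+5+7 = 69
6+9 = 15
1+5 = 6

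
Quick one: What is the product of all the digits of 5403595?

0

5×4×0×3×5×9×5 = 0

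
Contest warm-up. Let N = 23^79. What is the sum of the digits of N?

23^79 = 377136916036719379357080255530026047930733649748554226841039586430617722050933700161527321714659968975035687
Sum of its 108 digits: 473.

473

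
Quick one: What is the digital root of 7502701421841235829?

7+5+0+2+7+0+1+4+2+1+8+4+1+2+3+5+8+2+9 = 71
7+1 = 8

8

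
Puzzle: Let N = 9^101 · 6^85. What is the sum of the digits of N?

9^101 · 6^85 = 3321618387624847376142108274042545119174829642780690619840856593389009327117412193220079762157361330074028466414221745100920567581667020447488838846535531531075584
Sum of its 163 digits: 684.

684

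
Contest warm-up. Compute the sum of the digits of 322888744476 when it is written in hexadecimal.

81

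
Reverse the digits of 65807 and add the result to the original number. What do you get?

Reverse of 65807 is 70856.
65807 + 70856 = 136663

136663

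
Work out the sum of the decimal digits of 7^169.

7^169 = 66308432636238436452842473186437460393009614888413268588018935125429063450127299609685722840582579480596151640960379027858755420742547356225607
Sum of its 143 digits: 646.

646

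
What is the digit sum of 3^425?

3^425 = 59776881674829366398580909916393703669122598188773675064031713442056140265142805929017901880575637088444576002298121952823290206429533972537128200097176974082037063122598396812655437591784679167881593443
Sum of its 203 digits: 936.

936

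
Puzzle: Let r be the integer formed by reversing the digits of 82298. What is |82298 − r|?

6930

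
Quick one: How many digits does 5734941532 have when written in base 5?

14

5734941532 in base 5 is 43221121112112, which has 14 digits.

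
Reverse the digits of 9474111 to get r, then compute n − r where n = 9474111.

Reverse of 9474111 is 1114749.
9474111 − 1114749 = 8359362

8359362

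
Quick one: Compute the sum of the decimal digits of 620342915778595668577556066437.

154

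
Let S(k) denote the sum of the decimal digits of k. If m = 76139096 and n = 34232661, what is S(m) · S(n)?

1107

S(76139096) = 7+6+1+3+9+0+9+6 = 41.
S(34232661) = 3+4+2+3+2+6+6+1 = 27.
41 · 27 = 1107.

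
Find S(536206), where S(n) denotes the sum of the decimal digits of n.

5+3+6+2+0+6 = 22

22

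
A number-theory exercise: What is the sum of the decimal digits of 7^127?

511

7^127 = 212545092456801670844330383105896224333193816736399849985499757869483902203328714236393937418376186556719543
Sum of its 108 digits: 511.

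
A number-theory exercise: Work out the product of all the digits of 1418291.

1×4×1×8×2×9×1 = 576

576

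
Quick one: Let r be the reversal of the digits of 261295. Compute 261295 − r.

-330867

Reverse of 261295 is 592162.
261295 − 592162 = -330867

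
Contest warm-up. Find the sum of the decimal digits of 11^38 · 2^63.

284

11^38 · 2^63 = 34499417538543626624949560731682994200865649832673041973248
Sum of its 59 digits: 284.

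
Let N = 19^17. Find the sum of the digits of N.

118

19^17 = 5480386857784802185939
Sum of its 22 digits: 118.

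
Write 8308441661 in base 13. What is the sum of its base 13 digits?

41

8308441661 in base 13 is A25408390.
Digit sum: 10+2+5+4+0+8+3+9+0 = 41.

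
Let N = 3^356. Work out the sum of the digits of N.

774

3^356 = 71641831546926719303369645296528546480083425905458247405279061196214424558100678946980573205714876290584761270849056710344670729141378984072077380122059970753396988397521
Sum of its 170 digits: 774.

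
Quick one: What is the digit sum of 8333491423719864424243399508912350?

8+3+3+3+4+9+1+4+2+3+7+1+9+8+6+4+4+2+4+2+4+3+3+9+9+5+0+8+9+1+2+3+5+0 = 148

148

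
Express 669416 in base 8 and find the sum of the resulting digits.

20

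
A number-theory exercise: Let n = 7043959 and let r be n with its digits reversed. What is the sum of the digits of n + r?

Reversal of 7043959 is 9593407; 7043959 + 9593407 = 16637366.
Digit sum of 16637366: 1+6+6+3+7+3+6+6 = 38.

38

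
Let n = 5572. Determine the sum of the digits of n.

19

5+5+7+2 = 19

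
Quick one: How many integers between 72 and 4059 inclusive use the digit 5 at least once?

The integers in [72, 4059] that use the digit 5 at least once: 75, 85, 95, 105, 115, 125, …, 4058, 4059.
1083 qualify.

1083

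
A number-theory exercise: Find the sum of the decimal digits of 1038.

1+0+3+8 = 12

12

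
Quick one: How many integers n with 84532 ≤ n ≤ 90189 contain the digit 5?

The integers in [84532, 90189] that contain the digit 5: 84532, 84533, 84534, 84535, 84536, 84537, …, 90175, 90185.
2265 qualify.

2265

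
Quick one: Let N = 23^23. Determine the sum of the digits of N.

23^23 = 20880467999847912034355032910567
Sum of its 32 digits: 146.

146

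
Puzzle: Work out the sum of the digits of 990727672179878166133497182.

9+9+0+7+2+7+6+7+2+1+7+9+8+7+8+1+6+6+1+3+3+4+9+7+1+8+2 = 140

140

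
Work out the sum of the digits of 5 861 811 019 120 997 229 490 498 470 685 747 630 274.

185

5+8+6+1+8+1+1+0+1+9+1+2+0+9+9+7+2+2+9+4+9+0+4+9+8+4+7+0+6+8+5+7+4+7+6+3+0+2+7+4 = 185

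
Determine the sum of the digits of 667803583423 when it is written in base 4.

34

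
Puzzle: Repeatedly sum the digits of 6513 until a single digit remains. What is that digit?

6

6+5+1+3 = 15
1+5 = 6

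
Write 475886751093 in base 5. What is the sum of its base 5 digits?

475886751093 in base 5 is 30244104002013333.
Digit sum: 3+0+2+4+4+1+0+4+0+0+2+0+1+3+3+3+3 = 33.

33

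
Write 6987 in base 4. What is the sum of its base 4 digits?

12

6987 in base 4 is 1231023.
Digit sum: 1+2+3+1+0+2+3 = 12.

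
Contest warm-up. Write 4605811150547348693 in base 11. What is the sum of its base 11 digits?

4605811150547348693 in base 11 is 91265A411690A77096.
Digit sum: 9+1+2+6+5+10+4+1+1+6+9+0+10+7+7+0+9+6 = 93.

93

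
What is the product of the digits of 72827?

7×2×8×2×7 = 1568

1568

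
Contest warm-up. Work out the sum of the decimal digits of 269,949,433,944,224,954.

92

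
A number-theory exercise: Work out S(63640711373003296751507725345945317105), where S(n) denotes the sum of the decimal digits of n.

6+3+6+4+0+7+1+1+3+7+3+0+0+3+2+9+6+7+5+1+5+0+7+7+2+5+3+4+5+9+4+5+3+1+7+1+0+5 = 147

147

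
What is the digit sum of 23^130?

832

23^130 = 1058324091125248837501135328509955524195855294699653035742906263913125371116538848247018876694713446763937944789764375968659729755090838839018370348616714467315340121673959122449
Sum of its 178 digits: 832.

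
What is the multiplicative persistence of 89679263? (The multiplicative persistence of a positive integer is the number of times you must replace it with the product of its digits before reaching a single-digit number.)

89679263 → 979776 → 166698 → 15552 → 250 → 0 (5 steps)

5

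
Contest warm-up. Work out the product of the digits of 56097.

5×6×0×9×7 = 0

0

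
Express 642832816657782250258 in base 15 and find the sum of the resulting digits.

108

642832816657782250258 in base 15 is 67D025521658AE308D.
Digit sum: 6+7+13+0+2+5+5+2+1+6+5+8+10+14+3+0+8+13 = 108.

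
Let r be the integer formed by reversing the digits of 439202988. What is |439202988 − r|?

449999946

Reverse of 439202988 is 889202934.
|439202988 − 889202934| = 449999946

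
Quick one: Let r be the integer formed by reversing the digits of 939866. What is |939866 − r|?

270927

Reverse of 939866 is 668939.
|939866 − 668939| = 270927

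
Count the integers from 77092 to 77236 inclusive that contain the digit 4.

The integers in [77092, 77236] that contain the digit 4: 77094, 77104, 77114, 77124, 77134, 77140, …, 77224, 77234.
24 qualify.

24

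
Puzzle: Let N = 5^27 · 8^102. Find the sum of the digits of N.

5^27 · 8^102 = 971334446112864535459730953411759453321203419526069760625906204869452142602604249088000000000000000000000000000
Sum of its 111 digits: 350.

350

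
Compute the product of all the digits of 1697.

1×6×9×7 = 378

378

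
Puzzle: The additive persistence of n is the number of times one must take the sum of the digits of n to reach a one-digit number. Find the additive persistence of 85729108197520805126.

85729108197520805126 → 86 → 14 → 5 (3 steps)

3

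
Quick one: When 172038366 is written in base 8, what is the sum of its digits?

172038366 in base 8 is 1220214336.
Digit sum: 1+2+2+0+2+1+4+3+3+6 = 24.

24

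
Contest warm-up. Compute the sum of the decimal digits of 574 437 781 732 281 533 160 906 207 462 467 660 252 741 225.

5+7+4+4+3+7+7+8+1+7+3+2+2+8+1+5+3+3+1+6+0+9+0+6+2+0+7+4+6+2+4+6+7+6+6+0+2+5+2+7+4+1+2+2+5 = 182

182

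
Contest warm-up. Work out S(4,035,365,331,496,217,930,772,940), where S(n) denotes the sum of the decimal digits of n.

103

4+0+3+5+3+6+5+3+3+1+4+9+6+2+1+7+9+3+0+7+7+2+9+4+0 = 103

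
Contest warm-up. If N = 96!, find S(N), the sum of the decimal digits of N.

648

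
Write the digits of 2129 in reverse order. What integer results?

9212

Reversing 2129 gives 9212.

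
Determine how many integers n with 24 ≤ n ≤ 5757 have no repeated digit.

3104

The integers in [24, 5757] that have no repeated digit: 24, 25, 26, 27, 28, 29, …, 5748, 5749.
3104 qualify.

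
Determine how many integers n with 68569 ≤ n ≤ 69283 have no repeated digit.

219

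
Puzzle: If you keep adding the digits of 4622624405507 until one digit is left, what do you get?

4+6+2+2+6+2+4+4+0+5+5+0+7 = 47
4+7 = 11
1+1 = 2

2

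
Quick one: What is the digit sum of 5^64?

5^64 = 542101086242752217003726400434970855712890625
Sum of its 45 digits: 166.

166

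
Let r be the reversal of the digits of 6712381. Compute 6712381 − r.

4880205

Reverse of 6712381 is 1832176.
6712381 − 1832176 = 4880205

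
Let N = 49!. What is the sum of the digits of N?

225

49! = 608281864034267560872252163321295376887552831379210240000000000
Sum of its 63 digits: 225.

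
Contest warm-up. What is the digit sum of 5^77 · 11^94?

5^77 · 11^94 = 51475756608369669112040790469971672446019637427402101168810230412881590638801114712724070578830754566623180185254426977081720906426198780536651611328125
Sum of its 152 digits: 635.

635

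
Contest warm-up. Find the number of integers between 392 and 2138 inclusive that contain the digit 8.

490

The integers in [392, 2138] that contain the digit 8: 398, 408, 418, 428, 438, 448, …, 2128, 2138.
490 qualify.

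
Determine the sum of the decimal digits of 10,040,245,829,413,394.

59

1+0+0+4+0+2+4+5+8+2+9+4+1+3+3+9+4 = 59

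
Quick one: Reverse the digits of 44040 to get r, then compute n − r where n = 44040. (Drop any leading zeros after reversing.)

39996

Reverse of 44040 is 4044.
44040 − 4044 = 39996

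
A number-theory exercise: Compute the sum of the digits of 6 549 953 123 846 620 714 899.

6+5+4+9+9+5+3+1+2+3+8+4+6+6+2+0+7+1+4+8+9+9 = 111

111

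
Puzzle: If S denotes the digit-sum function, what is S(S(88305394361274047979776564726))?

14

First digit sum: 149.
1+4+9 = 14.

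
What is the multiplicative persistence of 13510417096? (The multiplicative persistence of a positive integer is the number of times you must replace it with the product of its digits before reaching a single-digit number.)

13510417096 → 0 (1 step)

1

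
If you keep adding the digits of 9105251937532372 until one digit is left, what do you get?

9+1+0+5+2+5+1+9+3+7+5+3+2+3+7+2 = 64
6+4 = 10
1+0 = 1

1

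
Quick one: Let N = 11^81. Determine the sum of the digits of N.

359

11^81 = 2253240236044012487937308538033349567966729852481170503814810577345406584190098644811
Sum of its 85 digits: 359.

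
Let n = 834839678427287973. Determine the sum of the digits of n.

8+3+4+8+3+9+6+7+8+4+2+7+2+8+7+9+7+3 = 105

105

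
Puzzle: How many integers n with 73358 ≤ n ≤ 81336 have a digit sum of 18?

The integers in [73358, 81336] that have a digit sum of 18: 73404, 73413, 73422, 73431, 73440, 73503, …, 81324, 81333.
225 qualify.

225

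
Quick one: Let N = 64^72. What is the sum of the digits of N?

64^72 = 11090678776483259438313656736572334813745748301503266300681918322458485231222502492159897624416558312389564843845614287315896631296
Sum of its 131 digits: 586.

586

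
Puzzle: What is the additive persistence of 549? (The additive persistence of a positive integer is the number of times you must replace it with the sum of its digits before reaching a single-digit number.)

2

549 → 18 → 9 (2 steps)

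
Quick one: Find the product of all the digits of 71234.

7×1×2×3×4 = 168

168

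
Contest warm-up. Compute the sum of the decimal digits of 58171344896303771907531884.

122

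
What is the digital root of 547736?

5+4+7+7+3+6 = 32
3+2 = 5
(Equivalently, 547736 mod 9 = 5.)

5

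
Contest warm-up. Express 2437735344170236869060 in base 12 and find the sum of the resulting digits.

93

2437735344170236869060 in base 12 is 77692441551808094A30.
Digit sum: 7+7+6+9+2+4+4+1+5+5+1+8+0+8+0+9+4+10+3+0 = 93.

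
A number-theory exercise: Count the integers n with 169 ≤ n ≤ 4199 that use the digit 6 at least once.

1088

The integers in [169, 4199] that use the digit 6 at least once: 169, 176, 186, 196, 206, 216, …, 4186, 4196.
1088 qualify.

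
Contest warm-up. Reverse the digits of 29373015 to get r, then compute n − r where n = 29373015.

-21664377

Reverse of 29373015 is 51037392.
29373015 − 51037392 = -21664377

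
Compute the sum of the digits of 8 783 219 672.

8+7+8+3+2+1+9+6+7+2 = 53

53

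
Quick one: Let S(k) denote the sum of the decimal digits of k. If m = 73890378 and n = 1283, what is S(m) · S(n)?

630

S(73890378) = 7+3+8+9+0+3+7+8 = 45.
S(1283) = 1+2+8+3 = 14.
45 · 14 = 630.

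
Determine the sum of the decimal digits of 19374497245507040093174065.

106

1+9+3+7+4+4+9+7+2+4+5+5+0+7+0+4+0+0+9+3+1+7+4+0+6+5 = 106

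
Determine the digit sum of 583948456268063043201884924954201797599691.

205

5+8+3+9+4+8+4+5+6+2+6+8+0+6+3+0+4+3+2+0+1+8+8+4+9+2+4+9+5+4+2+0+1+7+9+7+5+9+9+6+9+1 = 205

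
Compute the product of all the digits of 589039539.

5×8×9×0×3×9×5×3×9 = 0

0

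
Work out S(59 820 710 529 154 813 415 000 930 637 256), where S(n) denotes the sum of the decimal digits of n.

121

5+9+8+2+0+7+1+0+5+2+9+1+5+4+8+1+3+4+1+5+0+0+0+9+3+0+6+3+7+2+5+6 = 121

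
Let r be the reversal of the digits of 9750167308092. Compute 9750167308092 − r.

Reverse of 9750167308092 is 2908037610579.
9750167308092 − 2908037610579 = 6842129697513

6842129697513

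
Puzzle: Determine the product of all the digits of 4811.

32

4×8×1×1 = 32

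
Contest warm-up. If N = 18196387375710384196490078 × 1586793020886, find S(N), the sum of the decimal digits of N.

18196387375710384196490078 × 1586793020886 = 28873900493115354399388164667745769108
Sum of its 38 digits: 189.

189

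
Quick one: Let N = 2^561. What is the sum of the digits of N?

2^561 = 7547924849643082704483109161976537781833842440832880856752412600491248324784297704172253450355317535082936750061527689799541169259849585265122868502865392087298790653952
Sum of its 169 digits: 791.

791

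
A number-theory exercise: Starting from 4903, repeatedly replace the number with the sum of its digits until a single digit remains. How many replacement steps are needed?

2

4903 → 16 → 7 (2 steps)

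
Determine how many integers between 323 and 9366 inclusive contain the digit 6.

3179

The integers in [323, 9366] that contain the digit 6: 326, 336, 346, 356, 360, 361, …, 9365, 9366.
3179 qualify.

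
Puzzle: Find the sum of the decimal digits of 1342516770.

36

1+3+4+2+5+1+6+7+7+0 = 36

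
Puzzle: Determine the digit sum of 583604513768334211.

5+8+3+6+0+4+5+1+3+7+6+8+3+3+4+2+1+1 = 70

70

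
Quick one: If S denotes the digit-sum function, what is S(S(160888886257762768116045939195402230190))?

First digit sum: 177.
1+7+7 = 15.

15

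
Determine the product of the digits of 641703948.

6×4×1×7×0×3×9×4×8 = 0

0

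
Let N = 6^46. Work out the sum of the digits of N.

180

6^46 = 623673825204293256669089197883129856
Sum of its 36 digits: 180.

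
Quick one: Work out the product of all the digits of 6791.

378

6×7×9×1 = 378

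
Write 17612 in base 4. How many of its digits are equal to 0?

4

17612 in base 4 is 10103030.
The digit 0 appears 4 times.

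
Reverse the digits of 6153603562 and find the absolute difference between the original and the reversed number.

3500540046

Reverse of 6153603562 is 2653063516.
|6153603562 − 2653063516| = 3500540046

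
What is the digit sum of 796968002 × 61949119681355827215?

796968002 × 61949119681355827215 = 49371466138109030266595774430
Sum of its 29 digits: 123.

123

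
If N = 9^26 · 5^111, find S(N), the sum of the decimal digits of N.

459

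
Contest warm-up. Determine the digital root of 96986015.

9+6+9+8+6+0+1+5 = 44
4+4 = 8
(Equivalently, 96986015 mod 9 = 8.)

8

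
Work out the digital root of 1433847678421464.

9

1+4+3+3+8+4+7+6+7+8+4+2+1+4+6+4 = 72
7+2 = 9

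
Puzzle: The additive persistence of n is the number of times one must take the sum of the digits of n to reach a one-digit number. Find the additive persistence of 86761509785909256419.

2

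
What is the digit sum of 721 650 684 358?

55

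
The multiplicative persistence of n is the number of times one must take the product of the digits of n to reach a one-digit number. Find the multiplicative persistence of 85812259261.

2

85812259261 → 691200 → 0 (2 steps)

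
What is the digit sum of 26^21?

26^21 = 518131871275444637960845131776
Sum of its 30 digits: 134.

134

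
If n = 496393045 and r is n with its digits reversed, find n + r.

1036786739

Reverse of 496393045 is 540393694.
496393045 + 540393694 = 1036786739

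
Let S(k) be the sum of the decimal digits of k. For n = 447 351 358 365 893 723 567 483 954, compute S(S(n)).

First digit sum: 137.
1+3+7 = 11.

11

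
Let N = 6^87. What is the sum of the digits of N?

288

6^87 = 50021738714629030177311081962496059484833406150976385567830453518336
Sum of its 68 digits: 288.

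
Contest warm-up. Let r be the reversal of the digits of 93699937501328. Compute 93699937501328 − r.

11389363501689

Reverse of 93699937501328 is 82310573999639.
93699937501328 − 82310573999639 = 11389363501689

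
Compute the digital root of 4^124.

The digital root of n equals n mod 9 (or 9 when 9 | n), so we need 4^124 mod 9.
4^124 ≡ 4 (mod 9), so the digital root is 4.

4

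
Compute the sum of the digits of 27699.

2+7+6+9+9 = 33

33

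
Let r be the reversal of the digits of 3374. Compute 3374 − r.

-1359

Reverse of 3374 is 4733.
3374 − 4733 = -1359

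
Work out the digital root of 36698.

5

3+6+6+9+8 = 32
3+2 = 5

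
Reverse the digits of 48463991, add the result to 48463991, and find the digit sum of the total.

34

Reversal of 48463991 is 19936484; 48463991 + 19936484 = 68400475.
Digit sum of 68400475: 6+8+4+0+0+4+7+5 = 34.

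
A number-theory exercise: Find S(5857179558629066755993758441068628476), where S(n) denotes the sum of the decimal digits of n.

203

5+8+5+7+1+7+9+5+5+8+6+2+9+0+6+6+7+5+5+9+9+3+7+5+8+4+4+1+0+6+8+6+2+8+4+7+6 = 203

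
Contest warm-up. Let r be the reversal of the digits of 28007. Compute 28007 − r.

-42075

Reverse of 28007 is 70082.
28007 − 70082 = -42075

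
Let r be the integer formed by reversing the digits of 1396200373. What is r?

Reversing 1396200373 gives 3730026931.

3730026931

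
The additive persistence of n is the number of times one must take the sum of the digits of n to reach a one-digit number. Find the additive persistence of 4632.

2

4632 → 15 → 6 (2 steps)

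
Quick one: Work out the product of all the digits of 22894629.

124416

2×2×8×9×4×6×2×9 = 124416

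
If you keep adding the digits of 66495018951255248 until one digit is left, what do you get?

8

6+6+4+9+5+0+1+8+9+5+1+2+5+5+2+4+8 = 80
8+0 = 8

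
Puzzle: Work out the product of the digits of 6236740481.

6×2×3×6×7×4×0×4×8×1 = 0

0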